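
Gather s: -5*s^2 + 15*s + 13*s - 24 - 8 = -5*s^2 + 28*s - 32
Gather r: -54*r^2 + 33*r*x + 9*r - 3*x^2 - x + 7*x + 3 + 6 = -54*r^2 + r*(33*x + 9) - 3*x^2 + 6*x + 9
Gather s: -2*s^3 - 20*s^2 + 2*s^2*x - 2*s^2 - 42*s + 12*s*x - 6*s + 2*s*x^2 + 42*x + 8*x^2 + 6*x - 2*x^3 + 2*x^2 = -2*s^3 + s^2*(2*x - 22) + s*(2*x^2 + 12*x - 48) - 2*x^3 + 10*x^2 + 48*x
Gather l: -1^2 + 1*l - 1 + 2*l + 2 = 3*l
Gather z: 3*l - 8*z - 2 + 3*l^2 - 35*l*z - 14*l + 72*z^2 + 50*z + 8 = 3*l^2 - 11*l + 72*z^2 + z*(42 - 35*l) + 6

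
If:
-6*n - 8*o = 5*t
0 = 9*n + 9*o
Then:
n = 5*t/2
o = -5*t/2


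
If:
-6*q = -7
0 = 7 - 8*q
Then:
No Solution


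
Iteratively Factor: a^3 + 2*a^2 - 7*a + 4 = (a - 1)*(a^2 + 3*a - 4) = (a - 1)*(a + 4)*(a - 1)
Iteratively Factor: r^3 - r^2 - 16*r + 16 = (r + 4)*(r^2 - 5*r + 4) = (r - 1)*(r + 4)*(r - 4)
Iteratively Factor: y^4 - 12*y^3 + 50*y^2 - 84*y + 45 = (y - 3)*(y^3 - 9*y^2 + 23*y - 15) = (y - 5)*(y - 3)*(y^2 - 4*y + 3) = (y - 5)*(y - 3)*(y - 1)*(y - 3)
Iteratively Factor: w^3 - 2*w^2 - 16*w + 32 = (w - 4)*(w^2 + 2*w - 8) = (w - 4)*(w + 4)*(w - 2)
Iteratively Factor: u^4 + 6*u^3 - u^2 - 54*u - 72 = (u + 3)*(u^3 + 3*u^2 - 10*u - 24) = (u - 3)*(u + 3)*(u^2 + 6*u + 8) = (u - 3)*(u + 3)*(u + 4)*(u + 2)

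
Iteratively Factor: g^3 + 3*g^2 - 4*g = (g)*(g^2 + 3*g - 4) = g*(g - 1)*(g + 4)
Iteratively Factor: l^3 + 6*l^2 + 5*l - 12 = (l + 4)*(l^2 + 2*l - 3) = (l + 3)*(l + 4)*(l - 1)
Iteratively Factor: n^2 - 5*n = (n)*(n - 5)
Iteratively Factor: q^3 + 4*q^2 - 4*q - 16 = (q + 4)*(q^2 - 4) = (q + 2)*(q + 4)*(q - 2)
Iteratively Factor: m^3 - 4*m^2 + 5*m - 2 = (m - 1)*(m^2 - 3*m + 2) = (m - 1)^2*(m - 2)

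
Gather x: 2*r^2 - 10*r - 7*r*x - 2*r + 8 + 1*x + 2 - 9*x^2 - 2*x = 2*r^2 - 12*r - 9*x^2 + x*(-7*r - 1) + 10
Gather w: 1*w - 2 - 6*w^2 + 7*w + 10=-6*w^2 + 8*w + 8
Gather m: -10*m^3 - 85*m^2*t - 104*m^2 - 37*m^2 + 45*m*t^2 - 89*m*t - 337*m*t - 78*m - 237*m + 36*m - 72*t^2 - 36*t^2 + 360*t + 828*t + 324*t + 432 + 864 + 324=-10*m^3 + m^2*(-85*t - 141) + m*(45*t^2 - 426*t - 279) - 108*t^2 + 1512*t + 1620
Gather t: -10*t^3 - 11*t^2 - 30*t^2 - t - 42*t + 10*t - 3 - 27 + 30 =-10*t^3 - 41*t^2 - 33*t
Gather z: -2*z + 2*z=0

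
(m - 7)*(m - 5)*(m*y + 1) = m^3*y - 12*m^2*y + m^2 + 35*m*y - 12*m + 35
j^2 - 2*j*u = j*(j - 2*u)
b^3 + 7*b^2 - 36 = (b - 2)*(b + 3)*(b + 6)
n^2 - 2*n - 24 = (n - 6)*(n + 4)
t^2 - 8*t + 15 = (t - 5)*(t - 3)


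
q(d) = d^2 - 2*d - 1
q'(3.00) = 4.00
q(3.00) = 2.00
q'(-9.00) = -20.00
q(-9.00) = 98.00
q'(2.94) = 3.88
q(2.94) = 1.76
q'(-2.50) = -7.00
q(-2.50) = 10.25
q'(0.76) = -0.48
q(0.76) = -1.94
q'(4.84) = 7.68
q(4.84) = 12.75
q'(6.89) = 11.78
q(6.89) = 32.69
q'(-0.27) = -2.54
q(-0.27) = -0.39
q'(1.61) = 1.22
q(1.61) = -1.63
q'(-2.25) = -6.50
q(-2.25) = 8.56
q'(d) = 2*d - 2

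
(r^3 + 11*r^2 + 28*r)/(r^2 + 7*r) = r + 4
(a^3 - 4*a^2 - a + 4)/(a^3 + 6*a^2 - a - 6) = (a - 4)/(a + 6)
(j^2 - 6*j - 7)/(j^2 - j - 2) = (j - 7)/(j - 2)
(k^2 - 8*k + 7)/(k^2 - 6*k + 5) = (k - 7)/(k - 5)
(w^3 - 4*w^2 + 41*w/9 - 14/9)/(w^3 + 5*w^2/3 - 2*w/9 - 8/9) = (3*w^2 - 10*w + 7)/(3*w^2 + 7*w + 4)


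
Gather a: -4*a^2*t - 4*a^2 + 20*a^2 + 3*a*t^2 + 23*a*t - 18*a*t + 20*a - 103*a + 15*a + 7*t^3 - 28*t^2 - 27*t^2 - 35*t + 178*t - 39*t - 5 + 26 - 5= a^2*(16 - 4*t) + a*(3*t^2 + 5*t - 68) + 7*t^3 - 55*t^2 + 104*t + 16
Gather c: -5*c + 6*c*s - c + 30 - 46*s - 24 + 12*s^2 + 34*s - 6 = c*(6*s - 6) + 12*s^2 - 12*s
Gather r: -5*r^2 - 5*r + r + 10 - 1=-5*r^2 - 4*r + 9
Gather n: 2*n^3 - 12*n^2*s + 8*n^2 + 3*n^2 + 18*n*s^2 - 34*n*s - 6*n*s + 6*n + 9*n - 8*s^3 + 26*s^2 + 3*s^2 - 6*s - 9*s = 2*n^3 + n^2*(11 - 12*s) + n*(18*s^2 - 40*s + 15) - 8*s^3 + 29*s^2 - 15*s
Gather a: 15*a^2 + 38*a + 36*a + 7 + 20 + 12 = 15*a^2 + 74*a + 39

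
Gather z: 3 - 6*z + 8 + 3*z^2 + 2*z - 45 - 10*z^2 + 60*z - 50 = -7*z^2 + 56*z - 84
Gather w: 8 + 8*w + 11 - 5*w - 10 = 3*w + 9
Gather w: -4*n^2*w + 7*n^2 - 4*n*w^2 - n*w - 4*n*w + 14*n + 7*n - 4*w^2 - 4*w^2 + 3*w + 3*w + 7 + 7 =7*n^2 + 21*n + w^2*(-4*n - 8) + w*(-4*n^2 - 5*n + 6) + 14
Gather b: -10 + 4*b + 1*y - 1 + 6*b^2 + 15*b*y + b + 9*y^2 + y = 6*b^2 + b*(15*y + 5) + 9*y^2 + 2*y - 11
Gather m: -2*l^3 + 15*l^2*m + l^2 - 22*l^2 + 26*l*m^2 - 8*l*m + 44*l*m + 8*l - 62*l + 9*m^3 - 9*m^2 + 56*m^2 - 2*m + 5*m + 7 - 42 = -2*l^3 - 21*l^2 - 54*l + 9*m^3 + m^2*(26*l + 47) + m*(15*l^2 + 36*l + 3) - 35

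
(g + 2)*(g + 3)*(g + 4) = g^3 + 9*g^2 + 26*g + 24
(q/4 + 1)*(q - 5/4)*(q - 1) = q^3/4 + 7*q^2/16 - 31*q/16 + 5/4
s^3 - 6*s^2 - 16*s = s*(s - 8)*(s + 2)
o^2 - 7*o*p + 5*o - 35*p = (o + 5)*(o - 7*p)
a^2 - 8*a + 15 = (a - 5)*(a - 3)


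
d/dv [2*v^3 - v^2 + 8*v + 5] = 6*v^2 - 2*v + 8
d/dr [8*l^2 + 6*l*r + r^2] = 6*l + 2*r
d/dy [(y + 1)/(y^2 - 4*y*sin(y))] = (4*y^2*cos(y) - y^2 + 4*y*cos(y) - 2*y + 4*sin(y))/(y^2*(y - 4*sin(y))^2)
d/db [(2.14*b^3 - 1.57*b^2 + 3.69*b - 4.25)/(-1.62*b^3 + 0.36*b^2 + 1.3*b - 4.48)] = (-1.773*b^4 + 17.5196*b^3 - 52.786*b^2 + 17.1272*b - 11.0062)/(2.6244*b^6 - 1.1664*b^5 - 4.0824*b^4 + 15.4512*b^3 - 1.5356*b^2 - 11.648*b + 20.0704)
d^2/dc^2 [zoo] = 0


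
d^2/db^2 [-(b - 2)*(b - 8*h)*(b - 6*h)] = -6*b + 28*h + 4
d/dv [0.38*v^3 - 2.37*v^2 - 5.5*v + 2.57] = 1.14*v^2 - 4.74*v - 5.5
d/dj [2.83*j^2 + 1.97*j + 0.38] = 5.66*j + 1.97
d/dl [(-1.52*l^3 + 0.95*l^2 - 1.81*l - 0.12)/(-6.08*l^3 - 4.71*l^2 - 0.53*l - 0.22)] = (12.9352*l^4 - 20.3984*l^3 - 10.2142*l^2 - 1.5484*l + 0.3346)/(36.9664*l^6 + 57.2736*l^5 + 28.6289*l^4 + 7.6678*l^3 + 2.3533*l^2 + 0.2332*l + 0.0484)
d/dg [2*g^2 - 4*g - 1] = 4*g - 4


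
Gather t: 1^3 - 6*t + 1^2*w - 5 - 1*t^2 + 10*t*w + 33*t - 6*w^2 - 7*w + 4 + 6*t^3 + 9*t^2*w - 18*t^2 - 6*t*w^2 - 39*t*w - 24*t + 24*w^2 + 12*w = 6*t^3 + t^2*(9*w - 19) + t*(-6*w^2 - 29*w + 3) + 18*w^2 + 6*w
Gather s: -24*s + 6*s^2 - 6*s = 6*s^2 - 30*s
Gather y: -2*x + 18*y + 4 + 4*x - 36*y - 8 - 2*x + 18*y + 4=0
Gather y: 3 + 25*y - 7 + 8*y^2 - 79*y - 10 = 8*y^2 - 54*y - 14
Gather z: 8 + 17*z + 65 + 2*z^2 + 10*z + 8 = 2*z^2 + 27*z + 81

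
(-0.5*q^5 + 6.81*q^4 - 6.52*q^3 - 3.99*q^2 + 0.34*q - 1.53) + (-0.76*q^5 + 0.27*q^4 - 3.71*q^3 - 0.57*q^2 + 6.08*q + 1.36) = -1.26*q^5 + 7.08*q^4 - 10.23*q^3 - 4.56*q^2 + 6.42*q - 0.17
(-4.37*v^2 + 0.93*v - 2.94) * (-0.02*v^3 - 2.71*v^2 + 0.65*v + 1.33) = 0.0874*v^5 + 11.8241*v^4 - 5.302*v^3 + 2.7598*v^2 - 0.6741*v - 3.9102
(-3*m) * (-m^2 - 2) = 3*m^3 + 6*m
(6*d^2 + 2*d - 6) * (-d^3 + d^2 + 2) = -6*d^5 + 4*d^4 + 8*d^3 + 6*d^2 + 4*d - 12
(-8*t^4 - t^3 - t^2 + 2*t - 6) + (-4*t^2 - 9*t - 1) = -8*t^4 - t^3 - 5*t^2 - 7*t - 7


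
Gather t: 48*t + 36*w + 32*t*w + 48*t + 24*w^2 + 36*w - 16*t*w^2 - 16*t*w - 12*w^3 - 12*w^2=t*(-16*w^2 + 16*w + 96) - 12*w^3 + 12*w^2 + 72*w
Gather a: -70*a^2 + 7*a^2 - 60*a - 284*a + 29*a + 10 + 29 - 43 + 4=-63*a^2 - 315*a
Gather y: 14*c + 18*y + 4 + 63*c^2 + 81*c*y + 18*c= 63*c^2 + 32*c + y*(81*c + 18) + 4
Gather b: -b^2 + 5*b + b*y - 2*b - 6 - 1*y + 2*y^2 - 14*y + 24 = -b^2 + b*(y + 3) + 2*y^2 - 15*y + 18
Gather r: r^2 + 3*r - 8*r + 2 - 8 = r^2 - 5*r - 6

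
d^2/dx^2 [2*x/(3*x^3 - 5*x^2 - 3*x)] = 4*(27*x^2 - 45*x + 34)/(27*x^6 - 135*x^5 + 144*x^4 + 145*x^3 - 144*x^2 - 135*x - 27)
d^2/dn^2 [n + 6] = 0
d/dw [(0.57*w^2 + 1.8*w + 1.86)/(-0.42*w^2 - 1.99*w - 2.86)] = (-0.378299999999999*w^2 - 1.698*w - 1.4466)/(0.1764*w^4 + 1.6716*w^3 + 6.3625*w^2 + 11.3828*w + 8.1796)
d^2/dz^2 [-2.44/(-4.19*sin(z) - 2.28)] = (-42.836884*sin(z)^2 + 23.309808*sin(z) + 85.673768)/(4.19*sin(z) + 2.28)^3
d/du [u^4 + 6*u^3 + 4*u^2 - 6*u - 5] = 4*u^3 + 18*u^2 + 8*u - 6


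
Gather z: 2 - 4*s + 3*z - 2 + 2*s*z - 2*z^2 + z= -4*s - 2*z^2 + z*(2*s + 4)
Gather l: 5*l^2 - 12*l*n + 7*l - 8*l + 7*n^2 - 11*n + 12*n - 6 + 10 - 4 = 5*l^2 + l*(-12*n - 1) + 7*n^2 + n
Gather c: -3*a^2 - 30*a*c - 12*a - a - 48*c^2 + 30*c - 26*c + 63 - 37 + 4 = -3*a^2 - 13*a - 48*c^2 + c*(4 - 30*a) + 30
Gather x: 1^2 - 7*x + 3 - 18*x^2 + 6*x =-18*x^2 - x + 4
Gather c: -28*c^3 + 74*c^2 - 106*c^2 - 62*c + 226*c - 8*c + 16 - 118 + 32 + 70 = -28*c^3 - 32*c^2 + 156*c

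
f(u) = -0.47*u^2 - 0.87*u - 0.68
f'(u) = -0.94*u - 0.87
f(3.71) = -10.38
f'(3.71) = -4.36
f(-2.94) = -2.18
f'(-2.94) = 1.89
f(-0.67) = -0.31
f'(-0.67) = -0.24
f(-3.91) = -4.46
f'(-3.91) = 2.81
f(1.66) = -3.42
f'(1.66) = -2.43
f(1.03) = -2.07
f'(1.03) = -1.84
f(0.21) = -0.88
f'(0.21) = -1.07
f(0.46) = -1.18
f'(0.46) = -1.30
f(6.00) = -22.82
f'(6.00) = -6.51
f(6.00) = -22.82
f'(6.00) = -6.51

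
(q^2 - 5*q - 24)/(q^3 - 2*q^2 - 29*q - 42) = (q - 8)/(q^2 - 5*q - 14)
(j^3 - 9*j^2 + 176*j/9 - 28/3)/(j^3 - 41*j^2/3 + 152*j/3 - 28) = (j - 7/3)/(j - 7)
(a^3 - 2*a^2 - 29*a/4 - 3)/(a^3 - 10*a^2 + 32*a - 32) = (a^2 + 2*a + 3/4)/(a^2 - 6*a + 8)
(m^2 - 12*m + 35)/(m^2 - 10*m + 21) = (m - 5)/(m - 3)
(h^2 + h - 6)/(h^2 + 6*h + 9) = (h - 2)/(h + 3)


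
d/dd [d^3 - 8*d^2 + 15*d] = 3*d^2 - 16*d + 15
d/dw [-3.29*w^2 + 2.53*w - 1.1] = 2.53 - 6.58*w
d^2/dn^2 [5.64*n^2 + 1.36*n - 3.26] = 11.2800000000000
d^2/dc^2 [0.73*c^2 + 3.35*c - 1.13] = 1.46000000000000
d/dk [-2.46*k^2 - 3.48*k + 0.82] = -4.92*k - 3.48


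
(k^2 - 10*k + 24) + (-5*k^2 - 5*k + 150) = -4*k^2 - 15*k + 174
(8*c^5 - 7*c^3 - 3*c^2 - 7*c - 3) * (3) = 24*c^5 - 21*c^3 - 9*c^2 - 21*c - 9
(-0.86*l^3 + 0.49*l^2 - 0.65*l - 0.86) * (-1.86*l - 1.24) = 1.5996*l^4 + 0.155*l^3 + 0.6014*l^2 + 2.4056*l + 1.0664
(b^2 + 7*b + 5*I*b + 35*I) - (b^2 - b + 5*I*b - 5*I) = 8*b + 40*I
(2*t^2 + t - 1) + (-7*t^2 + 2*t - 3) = -5*t^2 + 3*t - 4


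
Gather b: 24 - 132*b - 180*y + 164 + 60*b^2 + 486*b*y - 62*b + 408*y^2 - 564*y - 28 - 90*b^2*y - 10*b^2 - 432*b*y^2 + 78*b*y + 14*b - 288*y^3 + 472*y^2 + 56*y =b^2*(50 - 90*y) + b*(-432*y^2 + 564*y - 180) - 288*y^3 + 880*y^2 - 688*y + 160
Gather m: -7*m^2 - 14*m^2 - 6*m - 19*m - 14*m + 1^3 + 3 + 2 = -21*m^2 - 39*m + 6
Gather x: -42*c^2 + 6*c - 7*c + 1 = -42*c^2 - c + 1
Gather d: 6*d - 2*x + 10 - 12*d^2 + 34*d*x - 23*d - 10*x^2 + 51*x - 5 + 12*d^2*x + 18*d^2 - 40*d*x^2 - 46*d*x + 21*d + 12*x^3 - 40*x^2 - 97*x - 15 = d^2*(12*x + 6) + d*(-40*x^2 - 12*x + 4) + 12*x^3 - 50*x^2 - 48*x - 10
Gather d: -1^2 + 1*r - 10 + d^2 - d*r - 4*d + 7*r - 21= d^2 + d*(-r - 4) + 8*r - 32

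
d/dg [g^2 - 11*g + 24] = 2*g - 11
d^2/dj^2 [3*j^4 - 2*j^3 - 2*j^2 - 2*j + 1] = 36*j^2 - 12*j - 4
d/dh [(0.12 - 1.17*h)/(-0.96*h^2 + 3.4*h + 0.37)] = (-1.1232*h^2 + 0.2304*h - 0.8409)/(0.9216*h^4 - 6.528*h^3 + 10.8496*h^2 + 2.516*h + 0.1369)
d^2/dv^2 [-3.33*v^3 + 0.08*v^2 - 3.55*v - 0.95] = 0.16 - 19.98*v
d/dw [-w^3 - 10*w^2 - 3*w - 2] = -3*w^2 - 20*w - 3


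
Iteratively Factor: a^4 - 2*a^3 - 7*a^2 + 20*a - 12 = (a - 1)*(a^3 - a^2 - 8*a + 12) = (a - 2)*(a - 1)*(a^2 + a - 6) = (a - 2)*(a - 1)*(a + 3)*(a - 2)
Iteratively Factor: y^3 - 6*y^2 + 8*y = (y - 4)*(y^2 - 2*y) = y*(y - 4)*(y - 2)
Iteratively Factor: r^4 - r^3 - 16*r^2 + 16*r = (r + 4)*(r^3 - 5*r^2 + 4*r) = (r - 1)*(r + 4)*(r^2 - 4*r) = r*(r - 1)*(r + 4)*(r - 4)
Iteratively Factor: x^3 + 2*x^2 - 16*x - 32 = (x + 4)*(x^2 - 2*x - 8) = (x + 2)*(x + 4)*(x - 4)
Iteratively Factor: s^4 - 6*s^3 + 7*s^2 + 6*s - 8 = (s - 2)*(s^3 - 4*s^2 - s + 4) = (s - 2)*(s - 1)*(s^2 - 3*s - 4) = (s - 2)*(s - 1)*(s + 1)*(s - 4)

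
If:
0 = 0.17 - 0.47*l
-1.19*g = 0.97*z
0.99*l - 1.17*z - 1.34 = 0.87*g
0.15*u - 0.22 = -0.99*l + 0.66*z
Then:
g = 1.74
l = 0.36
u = -10.30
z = -2.13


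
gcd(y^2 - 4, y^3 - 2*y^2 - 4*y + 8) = y^2 - 4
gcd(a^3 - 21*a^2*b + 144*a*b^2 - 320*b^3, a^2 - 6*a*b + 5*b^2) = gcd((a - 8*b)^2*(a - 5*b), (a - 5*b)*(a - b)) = a - 5*b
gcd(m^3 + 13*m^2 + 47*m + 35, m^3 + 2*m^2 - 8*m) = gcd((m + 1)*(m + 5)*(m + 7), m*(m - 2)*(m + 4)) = 1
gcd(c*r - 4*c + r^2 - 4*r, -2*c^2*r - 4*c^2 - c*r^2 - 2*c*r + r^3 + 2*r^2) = c + r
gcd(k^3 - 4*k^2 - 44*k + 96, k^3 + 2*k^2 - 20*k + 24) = k^2 + 4*k - 12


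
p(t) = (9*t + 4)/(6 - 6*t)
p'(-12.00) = 0.01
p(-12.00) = -1.33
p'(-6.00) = 0.04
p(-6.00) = -1.19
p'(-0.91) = 0.59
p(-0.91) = -0.37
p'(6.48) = 0.07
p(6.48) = -1.90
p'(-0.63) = 0.82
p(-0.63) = -0.17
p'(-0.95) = 0.57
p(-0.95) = -0.39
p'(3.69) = 0.30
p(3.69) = -2.31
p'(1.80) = 3.39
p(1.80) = -4.21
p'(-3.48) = 0.11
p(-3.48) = -1.02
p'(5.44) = 0.11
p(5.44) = -1.99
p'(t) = 9/(6 - 6*t) + 6*(9*t + 4)/(6 - 6*t)^2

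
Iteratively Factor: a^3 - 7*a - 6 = (a + 1)*(a^2 - a - 6) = (a - 3)*(a + 1)*(a + 2)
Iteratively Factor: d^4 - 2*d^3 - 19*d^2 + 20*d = (d - 5)*(d^3 + 3*d^2 - 4*d) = d*(d - 5)*(d^2 + 3*d - 4) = d*(d - 5)*(d - 1)*(d + 4)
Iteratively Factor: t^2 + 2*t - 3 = (t + 3)*(t - 1)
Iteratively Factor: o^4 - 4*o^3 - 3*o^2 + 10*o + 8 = (o - 4)*(o^3 - 3*o - 2) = (o - 4)*(o + 1)*(o^2 - o - 2) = (o - 4)*(o - 2)*(o + 1)*(o + 1)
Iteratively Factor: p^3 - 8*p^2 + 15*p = (p - 3)*(p^2 - 5*p) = p*(p - 3)*(p - 5)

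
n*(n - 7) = n^2 - 7*n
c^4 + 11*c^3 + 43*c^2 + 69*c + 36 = (c + 1)*(c + 3)^2*(c + 4)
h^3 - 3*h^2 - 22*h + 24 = (h - 6)*(h - 1)*(h + 4)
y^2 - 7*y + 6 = (y - 6)*(y - 1)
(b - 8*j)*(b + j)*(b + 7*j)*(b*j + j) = b^4*j + b^3*j - 57*b^2*j^3 - 56*b*j^4 - 57*b*j^3 - 56*j^4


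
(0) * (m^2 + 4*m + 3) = 0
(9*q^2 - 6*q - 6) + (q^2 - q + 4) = 10*q^2 - 7*q - 2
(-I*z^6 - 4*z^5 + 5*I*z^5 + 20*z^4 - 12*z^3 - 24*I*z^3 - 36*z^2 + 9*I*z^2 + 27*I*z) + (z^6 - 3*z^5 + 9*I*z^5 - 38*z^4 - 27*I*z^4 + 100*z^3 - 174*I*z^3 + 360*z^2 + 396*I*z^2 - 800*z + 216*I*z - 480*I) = z^6 - I*z^6 - 7*z^5 + 14*I*z^5 - 18*z^4 - 27*I*z^4 + 88*z^3 - 198*I*z^3 + 324*z^2 + 405*I*z^2 - 800*z + 243*I*z - 480*I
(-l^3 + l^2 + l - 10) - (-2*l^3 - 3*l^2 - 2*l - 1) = l^3 + 4*l^2 + 3*l - 9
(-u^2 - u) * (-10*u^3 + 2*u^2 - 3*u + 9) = 10*u^5 + 8*u^4 + u^3 - 6*u^2 - 9*u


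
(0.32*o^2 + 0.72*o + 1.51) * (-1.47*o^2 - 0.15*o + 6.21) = -0.4704*o^4 - 1.1064*o^3 - 0.3405*o^2 + 4.2447*o + 9.3771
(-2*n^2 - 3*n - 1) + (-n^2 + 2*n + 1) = -3*n^2 - n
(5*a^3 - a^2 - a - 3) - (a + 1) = 5*a^3 - a^2 - 2*a - 4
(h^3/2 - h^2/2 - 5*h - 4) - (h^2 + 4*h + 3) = h^3/2 - 3*h^2/2 - 9*h - 7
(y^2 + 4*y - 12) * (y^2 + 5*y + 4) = y^4 + 9*y^3 + 12*y^2 - 44*y - 48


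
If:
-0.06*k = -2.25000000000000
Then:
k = 37.50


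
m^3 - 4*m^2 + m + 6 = (m - 3)*(m - 2)*(m + 1)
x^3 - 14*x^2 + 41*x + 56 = (x - 8)*(x - 7)*(x + 1)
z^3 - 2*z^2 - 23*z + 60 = (z - 4)*(z - 3)*(z + 5)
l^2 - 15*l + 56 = (l - 8)*(l - 7)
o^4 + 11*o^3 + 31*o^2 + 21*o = o*(o + 1)*(o + 3)*(o + 7)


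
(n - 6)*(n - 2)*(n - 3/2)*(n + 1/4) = n^4 - 37*n^3/4 + 173*n^2/8 - 12*n - 9/2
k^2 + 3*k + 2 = (k + 1)*(k + 2)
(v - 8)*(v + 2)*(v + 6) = v^3 - 52*v - 96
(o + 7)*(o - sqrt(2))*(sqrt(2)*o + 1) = sqrt(2)*o^3 - o^2 + 7*sqrt(2)*o^2 - 7*o - sqrt(2)*o - 7*sqrt(2)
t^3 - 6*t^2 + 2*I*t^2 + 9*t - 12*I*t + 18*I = (t - 3)^2*(t + 2*I)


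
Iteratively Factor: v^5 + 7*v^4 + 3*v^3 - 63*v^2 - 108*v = (v + 4)*(v^4 + 3*v^3 - 9*v^2 - 27*v) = v*(v + 4)*(v^3 + 3*v^2 - 9*v - 27) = v*(v - 3)*(v + 4)*(v^2 + 6*v + 9) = v*(v - 3)*(v + 3)*(v + 4)*(v + 3)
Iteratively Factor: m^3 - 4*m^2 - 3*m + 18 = (m - 3)*(m^2 - m - 6) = (m - 3)^2*(m + 2)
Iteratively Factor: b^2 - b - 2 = (b - 2)*(b + 1)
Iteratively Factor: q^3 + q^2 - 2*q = (q + 2)*(q^2 - q) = (q - 1)*(q + 2)*(q)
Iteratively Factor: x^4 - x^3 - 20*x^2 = (x)*(x^3 - x^2 - 20*x) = x^2*(x^2 - x - 20) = x^2*(x + 4)*(x - 5)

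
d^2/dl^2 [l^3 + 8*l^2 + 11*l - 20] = 6*l + 16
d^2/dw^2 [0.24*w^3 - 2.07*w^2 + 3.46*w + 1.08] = 1.44*w - 4.14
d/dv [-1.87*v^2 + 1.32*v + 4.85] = 1.32 - 3.74*v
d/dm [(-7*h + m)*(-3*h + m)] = -10*h + 2*m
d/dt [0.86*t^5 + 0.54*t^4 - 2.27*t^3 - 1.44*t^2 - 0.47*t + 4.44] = 4.3*t^4 + 2.16*t^3 - 6.81*t^2 - 2.88*t - 0.47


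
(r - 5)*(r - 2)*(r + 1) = r^3 - 6*r^2 + 3*r + 10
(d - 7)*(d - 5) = d^2 - 12*d + 35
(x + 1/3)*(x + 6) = x^2 + 19*x/3 + 2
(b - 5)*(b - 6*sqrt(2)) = b^2 - 6*sqrt(2)*b - 5*b + 30*sqrt(2)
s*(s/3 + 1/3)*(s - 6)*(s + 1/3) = s^4/3 - 14*s^3/9 - 23*s^2/9 - 2*s/3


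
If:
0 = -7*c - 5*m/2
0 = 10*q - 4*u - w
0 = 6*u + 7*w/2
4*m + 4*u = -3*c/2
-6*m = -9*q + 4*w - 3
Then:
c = -175/2241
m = 490/2241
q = -97/2241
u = -3395/17928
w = 485/1494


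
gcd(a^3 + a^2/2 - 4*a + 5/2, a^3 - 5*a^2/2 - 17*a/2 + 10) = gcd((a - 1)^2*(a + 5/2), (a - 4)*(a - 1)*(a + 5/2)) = a^2 + 3*a/2 - 5/2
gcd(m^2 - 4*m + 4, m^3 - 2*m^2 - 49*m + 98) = m - 2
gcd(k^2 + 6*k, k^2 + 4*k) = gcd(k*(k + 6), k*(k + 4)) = k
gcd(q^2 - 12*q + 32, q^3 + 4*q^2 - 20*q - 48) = q - 4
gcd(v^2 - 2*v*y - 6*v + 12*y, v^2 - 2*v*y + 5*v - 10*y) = -v + 2*y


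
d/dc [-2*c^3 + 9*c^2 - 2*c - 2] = -6*c^2 + 18*c - 2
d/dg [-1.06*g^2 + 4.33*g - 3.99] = 4.33 - 2.12*g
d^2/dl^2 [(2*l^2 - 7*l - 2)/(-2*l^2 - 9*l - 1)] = 2*(64*l^3 + 36*l^2 + 66*l + 93)/(8*l^6 + 108*l^5 + 498*l^4 + 837*l^3 + 249*l^2 + 27*l + 1)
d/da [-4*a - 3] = -4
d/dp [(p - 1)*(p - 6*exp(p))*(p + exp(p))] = (p - 1)*(p - 6*exp(p))*(exp(p) + 1) - (p - 1)*(p + exp(p))*(6*exp(p) - 1) + (p - 6*exp(p))*(p + exp(p))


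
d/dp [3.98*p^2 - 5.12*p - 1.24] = 7.96*p - 5.12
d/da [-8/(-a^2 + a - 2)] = 8*(1 - 2*a)/(a^2 - a + 2)^2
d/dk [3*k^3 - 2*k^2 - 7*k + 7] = 9*k^2 - 4*k - 7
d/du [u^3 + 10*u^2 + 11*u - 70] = 3*u^2 + 20*u + 11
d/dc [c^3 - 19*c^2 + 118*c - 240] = 3*c^2 - 38*c + 118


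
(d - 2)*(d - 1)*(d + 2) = d^3 - d^2 - 4*d + 4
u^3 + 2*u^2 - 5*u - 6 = (u - 2)*(u + 1)*(u + 3)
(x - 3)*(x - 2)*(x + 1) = x^3 - 4*x^2 + x + 6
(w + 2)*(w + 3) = w^2 + 5*w + 6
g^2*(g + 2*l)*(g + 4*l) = g^4 + 6*g^3*l + 8*g^2*l^2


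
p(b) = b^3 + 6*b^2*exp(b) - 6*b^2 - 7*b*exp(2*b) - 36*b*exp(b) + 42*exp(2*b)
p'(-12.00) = 576.01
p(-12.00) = -2591.99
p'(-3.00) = 67.78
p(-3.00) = -72.78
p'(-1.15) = 26.95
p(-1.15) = 11.18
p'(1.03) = 329.57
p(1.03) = 181.66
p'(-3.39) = 79.15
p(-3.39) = -101.40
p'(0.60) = 133.74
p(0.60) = 88.13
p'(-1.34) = 29.85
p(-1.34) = 5.80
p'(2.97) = 12388.64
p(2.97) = 6979.23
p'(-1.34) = 29.85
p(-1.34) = 5.80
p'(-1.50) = 32.64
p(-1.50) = 0.80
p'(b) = 6*b^2*exp(b) + 3*b^2 - 14*b*exp(2*b) - 24*b*exp(b) - 12*b + 77*exp(2*b) - 36*exp(b)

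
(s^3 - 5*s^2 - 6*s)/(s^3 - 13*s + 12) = s*(s^2 - 5*s - 6)/(s^3 - 13*s + 12)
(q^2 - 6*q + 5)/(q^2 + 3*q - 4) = (q - 5)/(q + 4)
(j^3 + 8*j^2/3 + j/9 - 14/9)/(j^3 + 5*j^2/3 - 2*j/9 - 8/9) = (3*j + 7)/(3*j + 4)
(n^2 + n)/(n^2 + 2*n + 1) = n/(n + 1)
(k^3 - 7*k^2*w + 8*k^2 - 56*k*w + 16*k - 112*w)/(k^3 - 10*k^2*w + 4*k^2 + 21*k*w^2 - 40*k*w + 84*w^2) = (-k - 4)/(-k + 3*w)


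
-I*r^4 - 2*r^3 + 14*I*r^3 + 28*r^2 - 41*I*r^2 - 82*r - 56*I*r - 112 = (r - 8)*(r - 7)*(r - 2*I)*(-I*r - I)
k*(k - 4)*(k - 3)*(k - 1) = k^4 - 8*k^3 + 19*k^2 - 12*k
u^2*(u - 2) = u^3 - 2*u^2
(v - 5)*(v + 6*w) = v^2 + 6*v*w - 5*v - 30*w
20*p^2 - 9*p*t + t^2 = (-5*p + t)*(-4*p + t)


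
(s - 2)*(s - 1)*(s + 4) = s^3 + s^2 - 10*s + 8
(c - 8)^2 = c^2 - 16*c + 64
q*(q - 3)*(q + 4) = q^3 + q^2 - 12*q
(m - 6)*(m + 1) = m^2 - 5*m - 6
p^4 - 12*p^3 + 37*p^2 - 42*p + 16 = (p - 8)*(p - 2)*(p - 1)^2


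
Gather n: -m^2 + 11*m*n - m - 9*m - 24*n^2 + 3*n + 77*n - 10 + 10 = -m^2 - 10*m - 24*n^2 + n*(11*m + 80)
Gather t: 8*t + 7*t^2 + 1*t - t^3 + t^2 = -t^3 + 8*t^2 + 9*t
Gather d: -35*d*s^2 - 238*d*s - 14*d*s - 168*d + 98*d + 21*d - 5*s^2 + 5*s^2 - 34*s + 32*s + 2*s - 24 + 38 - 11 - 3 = d*(-35*s^2 - 252*s - 49)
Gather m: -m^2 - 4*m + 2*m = -m^2 - 2*m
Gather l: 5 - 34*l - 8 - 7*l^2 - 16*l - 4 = -7*l^2 - 50*l - 7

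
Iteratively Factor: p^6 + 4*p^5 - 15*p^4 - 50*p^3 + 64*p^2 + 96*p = (p)*(p^5 + 4*p^4 - 15*p^3 - 50*p^2 + 64*p + 96) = p*(p + 4)*(p^4 - 15*p^2 + 10*p + 24) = p*(p + 1)*(p + 4)*(p^3 - p^2 - 14*p + 24) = p*(p - 3)*(p + 1)*(p + 4)*(p^2 + 2*p - 8) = p*(p - 3)*(p - 2)*(p + 1)*(p + 4)*(p + 4)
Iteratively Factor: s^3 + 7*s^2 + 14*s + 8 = (s + 2)*(s^2 + 5*s + 4) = (s + 2)*(s + 4)*(s + 1)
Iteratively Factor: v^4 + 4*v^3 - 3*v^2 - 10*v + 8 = (v + 4)*(v^3 - 3*v + 2) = (v - 1)*(v + 4)*(v^2 + v - 2) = (v - 1)*(v + 2)*(v + 4)*(v - 1)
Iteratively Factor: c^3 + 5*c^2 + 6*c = (c)*(c^2 + 5*c + 6) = c*(c + 2)*(c + 3)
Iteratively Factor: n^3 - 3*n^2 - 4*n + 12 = (n - 2)*(n^2 - n - 6) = (n - 2)*(n + 2)*(n - 3)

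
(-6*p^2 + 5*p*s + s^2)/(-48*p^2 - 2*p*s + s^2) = (p - s)/(8*p - s)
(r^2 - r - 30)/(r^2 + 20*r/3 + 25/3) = 3*(r - 6)/(3*r + 5)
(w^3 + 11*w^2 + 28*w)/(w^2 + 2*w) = (w^2 + 11*w + 28)/(w + 2)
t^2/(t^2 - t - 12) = t^2/(t^2 - t - 12)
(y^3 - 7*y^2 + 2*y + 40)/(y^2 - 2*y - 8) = y - 5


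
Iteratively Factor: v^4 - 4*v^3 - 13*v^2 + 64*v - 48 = (v + 4)*(v^3 - 8*v^2 + 19*v - 12) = (v - 3)*(v + 4)*(v^2 - 5*v + 4) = (v - 4)*(v - 3)*(v + 4)*(v - 1)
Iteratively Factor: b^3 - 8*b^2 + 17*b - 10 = (b - 1)*(b^2 - 7*b + 10) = (b - 5)*(b - 1)*(b - 2)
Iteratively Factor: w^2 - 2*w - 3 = (w - 3)*(w + 1)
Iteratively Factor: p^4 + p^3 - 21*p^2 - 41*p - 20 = (p + 1)*(p^3 - 21*p - 20) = (p - 5)*(p + 1)*(p^2 + 5*p + 4) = (p - 5)*(p + 1)*(p + 4)*(p + 1)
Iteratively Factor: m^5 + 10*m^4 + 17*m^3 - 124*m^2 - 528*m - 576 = (m + 3)*(m^4 + 7*m^3 - 4*m^2 - 112*m - 192) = (m - 4)*(m + 3)*(m^3 + 11*m^2 + 40*m + 48) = (m - 4)*(m + 3)*(m + 4)*(m^2 + 7*m + 12) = (m - 4)*(m + 3)^2*(m + 4)*(m + 4)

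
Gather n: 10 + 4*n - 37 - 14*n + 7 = -10*n - 20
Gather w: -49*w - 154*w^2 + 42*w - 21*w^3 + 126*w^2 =-21*w^3 - 28*w^2 - 7*w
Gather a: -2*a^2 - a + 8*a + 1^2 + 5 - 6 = -2*a^2 + 7*a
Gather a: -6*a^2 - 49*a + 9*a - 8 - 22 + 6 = -6*a^2 - 40*a - 24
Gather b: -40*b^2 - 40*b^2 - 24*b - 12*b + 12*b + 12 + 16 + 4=-80*b^2 - 24*b + 32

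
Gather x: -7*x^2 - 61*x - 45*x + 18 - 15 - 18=-7*x^2 - 106*x - 15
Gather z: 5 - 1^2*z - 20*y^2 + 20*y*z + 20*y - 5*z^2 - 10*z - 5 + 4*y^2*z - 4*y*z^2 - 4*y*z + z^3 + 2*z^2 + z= -20*y^2 + 20*y + z^3 + z^2*(-4*y - 3) + z*(4*y^2 + 16*y - 10)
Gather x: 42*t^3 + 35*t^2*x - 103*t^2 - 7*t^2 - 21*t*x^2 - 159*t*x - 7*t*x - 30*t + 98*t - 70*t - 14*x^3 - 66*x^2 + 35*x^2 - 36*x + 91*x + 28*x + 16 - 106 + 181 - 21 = 42*t^3 - 110*t^2 - 2*t - 14*x^3 + x^2*(-21*t - 31) + x*(35*t^2 - 166*t + 83) + 70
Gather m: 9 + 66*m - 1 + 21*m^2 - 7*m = 21*m^2 + 59*m + 8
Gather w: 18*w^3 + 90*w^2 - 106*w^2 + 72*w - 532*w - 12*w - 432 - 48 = 18*w^3 - 16*w^2 - 472*w - 480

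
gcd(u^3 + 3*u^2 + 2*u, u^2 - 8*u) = u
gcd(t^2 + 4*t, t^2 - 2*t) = t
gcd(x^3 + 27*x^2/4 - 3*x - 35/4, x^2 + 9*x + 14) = x + 7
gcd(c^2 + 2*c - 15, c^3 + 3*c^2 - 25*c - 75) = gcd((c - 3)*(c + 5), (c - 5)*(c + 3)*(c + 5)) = c + 5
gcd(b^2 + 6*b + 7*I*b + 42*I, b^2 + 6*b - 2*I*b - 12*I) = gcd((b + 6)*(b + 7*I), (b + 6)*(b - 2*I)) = b + 6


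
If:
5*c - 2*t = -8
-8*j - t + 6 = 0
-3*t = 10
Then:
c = -44/15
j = 7/6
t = -10/3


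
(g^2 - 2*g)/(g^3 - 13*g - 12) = g*(2 - g)/(-g^3 + 13*g + 12)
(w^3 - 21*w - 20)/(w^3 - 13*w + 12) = (w^3 - 21*w - 20)/(w^3 - 13*w + 12)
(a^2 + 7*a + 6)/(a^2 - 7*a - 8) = (a + 6)/(a - 8)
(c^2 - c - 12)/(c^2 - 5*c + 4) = (c + 3)/(c - 1)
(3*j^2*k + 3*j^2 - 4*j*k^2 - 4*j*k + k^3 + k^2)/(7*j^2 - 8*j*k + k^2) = (3*j*k + 3*j - k^2 - k)/(7*j - k)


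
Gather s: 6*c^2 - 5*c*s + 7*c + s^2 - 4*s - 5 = 6*c^2 + 7*c + s^2 + s*(-5*c - 4) - 5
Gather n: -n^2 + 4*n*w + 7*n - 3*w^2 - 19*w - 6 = -n^2 + n*(4*w + 7) - 3*w^2 - 19*w - 6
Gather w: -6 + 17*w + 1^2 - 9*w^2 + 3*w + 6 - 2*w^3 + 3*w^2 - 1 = -2*w^3 - 6*w^2 + 20*w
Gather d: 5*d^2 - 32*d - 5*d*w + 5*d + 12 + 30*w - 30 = 5*d^2 + d*(-5*w - 27) + 30*w - 18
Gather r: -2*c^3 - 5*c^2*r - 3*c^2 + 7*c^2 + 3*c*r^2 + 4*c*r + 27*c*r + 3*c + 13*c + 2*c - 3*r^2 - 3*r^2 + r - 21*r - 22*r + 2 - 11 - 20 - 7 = -2*c^3 + 4*c^2 + 18*c + r^2*(3*c - 6) + r*(-5*c^2 + 31*c - 42) - 36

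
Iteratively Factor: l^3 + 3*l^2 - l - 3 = (l - 1)*(l^2 + 4*l + 3) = (l - 1)*(l + 3)*(l + 1)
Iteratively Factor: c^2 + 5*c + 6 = (c + 2)*(c + 3)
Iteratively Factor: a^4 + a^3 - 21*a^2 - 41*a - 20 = (a + 1)*(a^3 - 21*a - 20) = (a - 5)*(a + 1)*(a^2 + 5*a + 4) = (a - 5)*(a + 1)*(a + 4)*(a + 1)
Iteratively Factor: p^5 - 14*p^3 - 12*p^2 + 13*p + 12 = (p - 1)*(p^4 + p^3 - 13*p^2 - 25*p - 12) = (p - 1)*(p + 3)*(p^3 - 2*p^2 - 7*p - 4) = (p - 1)*(p + 1)*(p + 3)*(p^2 - 3*p - 4) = (p - 4)*(p - 1)*(p + 1)*(p + 3)*(p + 1)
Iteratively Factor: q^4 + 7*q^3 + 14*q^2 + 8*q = (q + 1)*(q^3 + 6*q^2 + 8*q) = (q + 1)*(q + 2)*(q^2 + 4*q) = (q + 1)*(q + 2)*(q + 4)*(q)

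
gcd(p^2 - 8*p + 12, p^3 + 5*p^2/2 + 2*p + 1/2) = 1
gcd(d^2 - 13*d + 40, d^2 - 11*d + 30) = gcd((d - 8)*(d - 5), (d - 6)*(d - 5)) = d - 5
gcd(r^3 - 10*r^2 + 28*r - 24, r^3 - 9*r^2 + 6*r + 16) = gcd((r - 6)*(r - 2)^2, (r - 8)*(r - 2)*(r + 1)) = r - 2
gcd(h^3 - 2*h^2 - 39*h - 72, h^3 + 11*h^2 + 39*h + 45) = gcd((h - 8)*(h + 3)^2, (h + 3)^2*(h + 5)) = h^2 + 6*h + 9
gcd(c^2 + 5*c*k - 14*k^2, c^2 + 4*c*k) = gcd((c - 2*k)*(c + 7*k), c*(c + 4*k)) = 1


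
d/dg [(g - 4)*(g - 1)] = 2*g - 5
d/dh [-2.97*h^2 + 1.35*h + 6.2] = 1.35 - 5.94*h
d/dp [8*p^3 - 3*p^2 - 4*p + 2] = 24*p^2 - 6*p - 4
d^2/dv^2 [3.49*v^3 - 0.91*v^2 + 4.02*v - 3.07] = 20.94*v - 1.82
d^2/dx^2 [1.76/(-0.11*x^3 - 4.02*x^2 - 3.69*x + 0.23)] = ((1.1616*x + 14.1504)*(0.11*x^3 + 4.02*x^2 + 3.69*x - 0.23) - 1.76*(0.33*x^2 + 8.04*x + 3.69)*(0.66*x^2 + 16.08*x + 7.38))/(0.11*x^3 + 4.02*x^2 + 3.69*x - 0.23)^3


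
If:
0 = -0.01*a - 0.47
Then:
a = -47.00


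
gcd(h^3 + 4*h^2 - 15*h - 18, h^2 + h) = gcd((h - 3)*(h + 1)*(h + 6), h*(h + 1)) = h + 1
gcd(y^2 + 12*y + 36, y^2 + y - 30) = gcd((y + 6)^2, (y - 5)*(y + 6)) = y + 6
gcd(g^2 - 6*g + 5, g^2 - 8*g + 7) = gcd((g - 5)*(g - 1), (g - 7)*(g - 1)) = g - 1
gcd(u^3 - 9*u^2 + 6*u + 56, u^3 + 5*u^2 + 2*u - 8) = u + 2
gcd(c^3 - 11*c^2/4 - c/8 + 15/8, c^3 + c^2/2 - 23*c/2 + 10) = c^2 - 7*c/2 + 5/2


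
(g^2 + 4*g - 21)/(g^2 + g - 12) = (g + 7)/(g + 4)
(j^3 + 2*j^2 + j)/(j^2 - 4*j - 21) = j*(j^2 + 2*j + 1)/(j^2 - 4*j - 21)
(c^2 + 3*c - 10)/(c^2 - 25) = (c - 2)/(c - 5)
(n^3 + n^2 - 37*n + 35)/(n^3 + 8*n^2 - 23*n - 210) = (n - 1)/(n + 6)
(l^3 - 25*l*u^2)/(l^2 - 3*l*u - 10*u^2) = l*(l + 5*u)/(l + 2*u)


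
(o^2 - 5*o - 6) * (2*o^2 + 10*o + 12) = 2*o^4 - 50*o^2 - 120*o - 72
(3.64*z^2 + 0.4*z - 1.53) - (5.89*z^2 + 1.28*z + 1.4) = -2.25*z^2 - 0.88*z - 2.93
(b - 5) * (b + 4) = b^2 - b - 20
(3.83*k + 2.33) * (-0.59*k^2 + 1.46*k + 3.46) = -2.2597*k^3 + 4.2171*k^2 + 16.6536*k + 8.0618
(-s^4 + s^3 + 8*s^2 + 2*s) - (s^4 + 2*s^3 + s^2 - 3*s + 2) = -2*s^4 - s^3 + 7*s^2 + 5*s - 2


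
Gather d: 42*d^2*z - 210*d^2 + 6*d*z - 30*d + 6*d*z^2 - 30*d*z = d^2*(42*z - 210) + d*(6*z^2 - 24*z - 30)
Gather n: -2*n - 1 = -2*n - 1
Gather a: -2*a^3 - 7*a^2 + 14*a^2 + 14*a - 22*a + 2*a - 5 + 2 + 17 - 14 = -2*a^3 + 7*a^2 - 6*a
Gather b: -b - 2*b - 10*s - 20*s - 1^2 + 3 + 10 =-3*b - 30*s + 12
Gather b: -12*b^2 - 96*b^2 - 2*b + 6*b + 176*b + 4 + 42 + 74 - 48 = -108*b^2 + 180*b + 72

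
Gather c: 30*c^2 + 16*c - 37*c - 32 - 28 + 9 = 30*c^2 - 21*c - 51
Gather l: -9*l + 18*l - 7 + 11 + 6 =9*l + 10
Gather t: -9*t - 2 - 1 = -9*t - 3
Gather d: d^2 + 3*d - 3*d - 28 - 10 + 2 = d^2 - 36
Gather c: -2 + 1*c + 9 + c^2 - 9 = c^2 + c - 2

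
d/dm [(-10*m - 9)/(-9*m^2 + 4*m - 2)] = 2*(-45*m^2 - 81*m + 28)/(81*m^4 - 72*m^3 + 52*m^2 - 16*m + 4)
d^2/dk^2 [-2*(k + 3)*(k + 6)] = -4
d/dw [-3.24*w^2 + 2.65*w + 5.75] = 2.65 - 6.48*w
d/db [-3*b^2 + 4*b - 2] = 4 - 6*b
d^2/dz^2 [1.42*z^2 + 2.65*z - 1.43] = 2.84000000000000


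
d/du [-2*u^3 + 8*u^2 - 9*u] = -6*u^2 + 16*u - 9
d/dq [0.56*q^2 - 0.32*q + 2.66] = 1.12*q - 0.32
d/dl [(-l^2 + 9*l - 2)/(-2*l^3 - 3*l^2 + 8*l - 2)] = (-2*l^4 + 36*l^3 + 7*l^2 - 8*l - 2)/(4*l^6 + 12*l^5 - 23*l^4 - 40*l^3 + 76*l^2 - 32*l + 4)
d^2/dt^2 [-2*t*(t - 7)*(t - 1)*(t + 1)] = -24*t^2 + 84*t + 4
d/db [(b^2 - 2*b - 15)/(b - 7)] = (b^2 - 14*b + 29)/(b^2 - 14*b + 49)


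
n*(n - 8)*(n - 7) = n^3 - 15*n^2 + 56*n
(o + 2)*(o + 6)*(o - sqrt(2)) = o^3 - sqrt(2)*o^2 + 8*o^2 - 8*sqrt(2)*o + 12*o - 12*sqrt(2)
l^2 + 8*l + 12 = (l + 2)*(l + 6)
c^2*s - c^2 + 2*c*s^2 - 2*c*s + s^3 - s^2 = (c + s)^2*(s - 1)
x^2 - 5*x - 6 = (x - 6)*(x + 1)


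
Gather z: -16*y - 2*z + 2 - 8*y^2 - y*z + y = -8*y^2 - 15*y + z*(-y - 2) + 2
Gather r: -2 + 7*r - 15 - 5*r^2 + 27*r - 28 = -5*r^2 + 34*r - 45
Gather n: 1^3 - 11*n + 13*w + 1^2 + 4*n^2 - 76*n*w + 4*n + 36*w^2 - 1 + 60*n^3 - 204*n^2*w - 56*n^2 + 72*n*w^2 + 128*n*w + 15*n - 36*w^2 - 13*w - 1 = 60*n^3 + n^2*(-204*w - 52) + n*(72*w^2 + 52*w + 8)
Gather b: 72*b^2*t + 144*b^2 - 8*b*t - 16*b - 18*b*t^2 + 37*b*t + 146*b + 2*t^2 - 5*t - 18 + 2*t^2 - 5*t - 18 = b^2*(72*t + 144) + b*(-18*t^2 + 29*t + 130) + 4*t^2 - 10*t - 36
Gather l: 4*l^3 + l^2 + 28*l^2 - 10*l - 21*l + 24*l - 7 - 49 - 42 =4*l^3 + 29*l^2 - 7*l - 98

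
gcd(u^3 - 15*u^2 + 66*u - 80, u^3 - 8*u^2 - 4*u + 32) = u^2 - 10*u + 16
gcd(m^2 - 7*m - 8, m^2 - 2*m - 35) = 1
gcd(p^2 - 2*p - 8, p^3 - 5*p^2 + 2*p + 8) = p - 4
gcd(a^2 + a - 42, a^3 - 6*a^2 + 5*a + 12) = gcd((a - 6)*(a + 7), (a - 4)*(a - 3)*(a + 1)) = 1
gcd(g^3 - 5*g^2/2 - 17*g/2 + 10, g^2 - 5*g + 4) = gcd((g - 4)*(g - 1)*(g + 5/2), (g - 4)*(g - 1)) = g^2 - 5*g + 4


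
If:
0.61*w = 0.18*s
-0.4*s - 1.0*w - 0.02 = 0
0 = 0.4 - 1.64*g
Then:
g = 0.24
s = -0.03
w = -0.01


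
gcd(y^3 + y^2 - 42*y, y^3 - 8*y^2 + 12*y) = y^2 - 6*y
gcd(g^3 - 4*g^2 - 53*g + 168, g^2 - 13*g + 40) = g - 8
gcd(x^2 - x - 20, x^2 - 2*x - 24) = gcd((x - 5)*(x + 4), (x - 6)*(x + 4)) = x + 4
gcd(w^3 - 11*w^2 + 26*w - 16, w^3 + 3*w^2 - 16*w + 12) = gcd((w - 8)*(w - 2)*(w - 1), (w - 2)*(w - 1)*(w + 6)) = w^2 - 3*w + 2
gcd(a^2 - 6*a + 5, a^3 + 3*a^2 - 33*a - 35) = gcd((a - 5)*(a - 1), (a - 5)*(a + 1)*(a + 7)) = a - 5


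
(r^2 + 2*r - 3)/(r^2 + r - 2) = (r + 3)/(r + 2)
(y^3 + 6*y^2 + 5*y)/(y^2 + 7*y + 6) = y*(y + 5)/(y + 6)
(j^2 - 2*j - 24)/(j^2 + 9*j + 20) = (j - 6)/(j + 5)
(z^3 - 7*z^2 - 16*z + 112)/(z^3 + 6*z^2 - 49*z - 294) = (z^2 - 16)/(z^2 + 13*z + 42)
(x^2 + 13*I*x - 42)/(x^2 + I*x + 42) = (x + 6*I)/(x - 6*I)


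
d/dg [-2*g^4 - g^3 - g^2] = g*(-8*g^2 - 3*g - 2)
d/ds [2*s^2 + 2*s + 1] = 4*s + 2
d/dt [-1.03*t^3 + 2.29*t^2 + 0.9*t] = -3.09*t^2 + 4.58*t + 0.9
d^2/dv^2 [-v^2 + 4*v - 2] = -2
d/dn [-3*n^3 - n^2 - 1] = n*(-9*n - 2)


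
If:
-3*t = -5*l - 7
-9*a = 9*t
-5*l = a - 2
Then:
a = -9/2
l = 13/10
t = 9/2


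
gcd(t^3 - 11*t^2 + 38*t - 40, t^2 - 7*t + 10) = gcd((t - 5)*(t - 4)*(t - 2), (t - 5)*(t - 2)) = t^2 - 7*t + 10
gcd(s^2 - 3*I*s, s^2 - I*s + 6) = s - 3*I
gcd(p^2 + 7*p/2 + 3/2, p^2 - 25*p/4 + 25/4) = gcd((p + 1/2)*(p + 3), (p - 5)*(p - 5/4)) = 1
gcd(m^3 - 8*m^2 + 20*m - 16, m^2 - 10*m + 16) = m - 2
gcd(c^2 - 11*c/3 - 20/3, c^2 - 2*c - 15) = c - 5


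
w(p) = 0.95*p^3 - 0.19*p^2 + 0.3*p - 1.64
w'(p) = 2.85*p^2 - 0.38*p + 0.3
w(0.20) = -1.58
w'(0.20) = 0.34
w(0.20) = -1.58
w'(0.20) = 0.34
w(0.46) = -1.45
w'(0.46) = 0.73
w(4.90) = 107.03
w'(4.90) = 66.87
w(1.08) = -0.34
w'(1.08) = 3.21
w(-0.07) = -1.66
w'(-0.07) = 0.34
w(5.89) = 187.66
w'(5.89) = 96.93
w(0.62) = -1.30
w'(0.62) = 1.16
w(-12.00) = -1674.20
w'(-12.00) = 415.26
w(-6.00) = -215.48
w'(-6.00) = 105.18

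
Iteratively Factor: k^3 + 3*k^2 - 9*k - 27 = (k - 3)*(k^2 + 6*k + 9) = (k - 3)*(k + 3)*(k + 3)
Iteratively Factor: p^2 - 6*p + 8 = (p - 4)*(p - 2)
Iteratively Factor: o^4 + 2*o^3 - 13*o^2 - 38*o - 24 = (o + 1)*(o^3 + o^2 - 14*o - 24) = (o + 1)*(o + 2)*(o^2 - o - 12) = (o - 4)*(o + 1)*(o + 2)*(o + 3)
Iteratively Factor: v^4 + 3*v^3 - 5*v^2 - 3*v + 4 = (v - 1)*(v^3 + 4*v^2 - v - 4) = (v - 1)^2*(v^2 + 5*v + 4) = (v - 1)^2*(v + 4)*(v + 1)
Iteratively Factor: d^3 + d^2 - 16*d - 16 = (d - 4)*(d^2 + 5*d + 4) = (d - 4)*(d + 4)*(d + 1)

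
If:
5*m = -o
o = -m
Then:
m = 0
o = 0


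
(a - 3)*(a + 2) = a^2 - a - 6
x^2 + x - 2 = (x - 1)*(x + 2)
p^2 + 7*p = p*(p + 7)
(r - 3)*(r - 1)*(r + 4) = r^3 - 13*r + 12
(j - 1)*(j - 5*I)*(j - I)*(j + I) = j^4 - j^3 - 5*I*j^3 + j^2 + 5*I*j^2 - j - 5*I*j + 5*I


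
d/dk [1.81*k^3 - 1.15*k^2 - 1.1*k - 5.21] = 5.43*k^2 - 2.3*k - 1.1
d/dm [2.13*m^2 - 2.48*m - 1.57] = 4.26*m - 2.48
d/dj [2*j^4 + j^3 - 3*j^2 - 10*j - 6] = 8*j^3 + 3*j^2 - 6*j - 10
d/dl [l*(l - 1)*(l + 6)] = 3*l^2 + 10*l - 6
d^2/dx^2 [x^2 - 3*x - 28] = 2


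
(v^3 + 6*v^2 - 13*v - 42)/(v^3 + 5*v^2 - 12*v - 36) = (v + 7)/(v + 6)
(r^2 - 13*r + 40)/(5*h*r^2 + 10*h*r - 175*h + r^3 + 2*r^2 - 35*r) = (r - 8)/(5*h*r + 35*h + r^2 + 7*r)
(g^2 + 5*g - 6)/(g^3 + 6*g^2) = (g - 1)/g^2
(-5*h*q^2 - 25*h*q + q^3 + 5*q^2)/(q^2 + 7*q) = (-5*h*q - 25*h + q^2 + 5*q)/(q + 7)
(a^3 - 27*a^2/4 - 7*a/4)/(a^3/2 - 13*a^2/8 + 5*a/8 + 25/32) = 8*a*(4*a^2 - 27*a - 7)/(16*a^3 - 52*a^2 + 20*a + 25)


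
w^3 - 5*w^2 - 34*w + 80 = (w - 8)*(w - 2)*(w + 5)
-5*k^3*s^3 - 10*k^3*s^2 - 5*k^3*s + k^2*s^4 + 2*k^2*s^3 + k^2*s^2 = s*(-5*k + s)*(k*s + k)^2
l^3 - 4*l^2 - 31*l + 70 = (l - 7)*(l - 2)*(l + 5)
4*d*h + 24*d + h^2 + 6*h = (4*d + h)*(h + 6)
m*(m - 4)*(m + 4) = m^3 - 16*m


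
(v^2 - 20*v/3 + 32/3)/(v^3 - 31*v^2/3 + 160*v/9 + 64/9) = 3*(v - 4)/(3*v^2 - 23*v - 8)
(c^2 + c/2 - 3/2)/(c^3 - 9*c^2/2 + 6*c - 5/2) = (2*c + 3)/(2*c^2 - 7*c + 5)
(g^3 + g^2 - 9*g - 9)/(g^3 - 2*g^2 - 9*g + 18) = (g + 1)/(g - 2)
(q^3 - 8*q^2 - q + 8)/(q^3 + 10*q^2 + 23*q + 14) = (q^2 - 9*q + 8)/(q^2 + 9*q + 14)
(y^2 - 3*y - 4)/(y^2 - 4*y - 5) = (y - 4)/(y - 5)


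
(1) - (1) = 0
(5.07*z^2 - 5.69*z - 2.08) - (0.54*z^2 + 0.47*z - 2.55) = 4.53*z^2 - 6.16*z + 0.47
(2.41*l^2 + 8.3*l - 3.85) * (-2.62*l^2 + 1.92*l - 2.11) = -6.3142*l^4 - 17.1188*l^3 + 20.9379*l^2 - 24.905*l + 8.1235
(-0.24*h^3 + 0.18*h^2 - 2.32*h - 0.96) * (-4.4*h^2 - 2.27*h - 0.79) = 1.056*h^5 - 0.2472*h^4 + 9.989*h^3 + 9.3482*h^2 + 4.012*h + 0.7584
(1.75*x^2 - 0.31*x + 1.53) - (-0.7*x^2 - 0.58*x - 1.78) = 2.45*x^2 + 0.27*x + 3.31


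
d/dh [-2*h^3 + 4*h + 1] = 4 - 6*h^2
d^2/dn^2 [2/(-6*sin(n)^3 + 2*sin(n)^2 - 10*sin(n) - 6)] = (81*sin(n)^6 - 33*sin(n)^5 - 74*sin(n)^4 - 48*sin(n)^3 - 59*sin(n)^2 + 69*sin(n) - 56)/(3*sin(n)^3 - sin(n)^2 + 5*sin(n) + 3)^3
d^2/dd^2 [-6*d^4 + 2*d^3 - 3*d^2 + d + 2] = -72*d^2 + 12*d - 6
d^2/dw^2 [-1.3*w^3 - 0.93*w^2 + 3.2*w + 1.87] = -7.8*w - 1.86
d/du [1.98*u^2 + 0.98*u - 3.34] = 3.96*u + 0.98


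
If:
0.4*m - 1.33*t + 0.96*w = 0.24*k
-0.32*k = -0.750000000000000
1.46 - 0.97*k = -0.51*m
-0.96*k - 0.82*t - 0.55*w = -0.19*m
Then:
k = 2.34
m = 1.59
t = -1.20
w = -1.75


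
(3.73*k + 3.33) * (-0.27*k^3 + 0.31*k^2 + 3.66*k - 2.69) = -1.0071*k^4 + 0.2572*k^3 + 14.6841*k^2 + 2.1541*k - 8.9577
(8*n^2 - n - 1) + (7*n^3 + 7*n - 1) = 7*n^3 + 8*n^2 + 6*n - 2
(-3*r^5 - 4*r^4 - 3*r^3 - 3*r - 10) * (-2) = 6*r^5 + 8*r^4 + 6*r^3 + 6*r + 20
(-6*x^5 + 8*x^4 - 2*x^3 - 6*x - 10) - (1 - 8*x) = -6*x^5 + 8*x^4 - 2*x^3 + 2*x - 11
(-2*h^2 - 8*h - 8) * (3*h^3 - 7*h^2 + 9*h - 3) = -6*h^5 - 10*h^4 + 14*h^3 - 10*h^2 - 48*h + 24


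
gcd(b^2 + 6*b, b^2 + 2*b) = b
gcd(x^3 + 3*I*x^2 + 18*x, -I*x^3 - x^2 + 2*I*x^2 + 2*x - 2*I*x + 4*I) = 1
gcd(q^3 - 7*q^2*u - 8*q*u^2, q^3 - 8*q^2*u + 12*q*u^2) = q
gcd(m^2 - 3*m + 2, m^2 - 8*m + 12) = m - 2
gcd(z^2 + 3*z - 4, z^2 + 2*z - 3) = z - 1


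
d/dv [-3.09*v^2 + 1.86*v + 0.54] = 1.86 - 6.18*v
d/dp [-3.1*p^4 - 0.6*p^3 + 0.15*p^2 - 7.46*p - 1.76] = -12.4*p^3 - 1.8*p^2 + 0.3*p - 7.46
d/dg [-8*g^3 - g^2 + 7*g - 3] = -24*g^2 - 2*g + 7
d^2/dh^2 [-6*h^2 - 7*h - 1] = -12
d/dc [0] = 0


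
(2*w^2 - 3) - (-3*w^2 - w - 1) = 5*w^2 + w - 2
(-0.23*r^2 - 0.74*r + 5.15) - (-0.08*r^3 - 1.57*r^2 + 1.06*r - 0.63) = 0.08*r^3 + 1.34*r^2 - 1.8*r + 5.78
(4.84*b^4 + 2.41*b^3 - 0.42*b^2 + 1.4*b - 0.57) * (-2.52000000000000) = -12.1968*b^4 - 6.0732*b^3 + 1.0584*b^2 - 3.528*b + 1.4364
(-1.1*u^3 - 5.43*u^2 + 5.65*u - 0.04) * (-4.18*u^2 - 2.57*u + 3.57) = 4.598*u^5 + 25.5244*u^4 - 13.5889*u^3 - 33.7384*u^2 + 20.2733*u - 0.1428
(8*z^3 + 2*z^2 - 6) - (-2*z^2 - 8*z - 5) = 8*z^3 + 4*z^2 + 8*z - 1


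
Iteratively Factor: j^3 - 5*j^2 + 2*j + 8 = (j - 4)*(j^2 - j - 2) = (j - 4)*(j + 1)*(j - 2)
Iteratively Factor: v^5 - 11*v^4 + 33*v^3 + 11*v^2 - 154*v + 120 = (v - 4)*(v^4 - 7*v^3 + 5*v^2 + 31*v - 30) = (v - 4)*(v + 2)*(v^3 - 9*v^2 + 23*v - 15) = (v - 5)*(v - 4)*(v + 2)*(v^2 - 4*v + 3) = (v - 5)*(v - 4)*(v - 1)*(v + 2)*(v - 3)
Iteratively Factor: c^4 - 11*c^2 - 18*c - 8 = (c - 4)*(c^3 + 4*c^2 + 5*c + 2) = (c - 4)*(c + 1)*(c^2 + 3*c + 2) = (c - 4)*(c + 1)*(c + 2)*(c + 1)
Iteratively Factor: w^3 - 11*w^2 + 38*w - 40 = (w - 5)*(w^2 - 6*w + 8) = (w - 5)*(w - 4)*(w - 2)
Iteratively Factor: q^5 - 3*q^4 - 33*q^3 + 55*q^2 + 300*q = (q - 5)*(q^4 + 2*q^3 - 23*q^2 - 60*q) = (q - 5)*(q + 4)*(q^3 - 2*q^2 - 15*q) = q*(q - 5)*(q + 4)*(q^2 - 2*q - 15) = q*(q - 5)*(q + 3)*(q + 4)*(q - 5)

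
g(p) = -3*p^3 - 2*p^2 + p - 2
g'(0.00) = 1.00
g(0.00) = -2.00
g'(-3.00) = -68.00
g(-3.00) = 58.00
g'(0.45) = -2.62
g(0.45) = -2.23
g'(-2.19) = -33.40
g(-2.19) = 17.73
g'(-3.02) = -69.00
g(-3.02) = 59.37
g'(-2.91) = -63.57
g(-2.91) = 52.08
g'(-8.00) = -543.00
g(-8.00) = 1398.00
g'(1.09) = -14.05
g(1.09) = -7.17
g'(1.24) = -17.80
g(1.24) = -9.56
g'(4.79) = -224.66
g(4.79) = -372.80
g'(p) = -9*p^2 - 4*p + 1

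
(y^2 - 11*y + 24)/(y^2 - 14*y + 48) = (y - 3)/(y - 6)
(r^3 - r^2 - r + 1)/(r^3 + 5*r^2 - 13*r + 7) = (r + 1)/(r + 7)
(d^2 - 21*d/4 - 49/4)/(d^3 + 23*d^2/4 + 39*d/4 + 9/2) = (4*d^2 - 21*d - 49)/(4*d^3 + 23*d^2 + 39*d + 18)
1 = 1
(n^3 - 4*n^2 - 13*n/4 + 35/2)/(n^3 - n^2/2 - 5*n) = (n - 7/2)/n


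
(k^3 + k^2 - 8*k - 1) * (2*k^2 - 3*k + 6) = 2*k^5 - k^4 - 13*k^3 + 28*k^2 - 45*k - 6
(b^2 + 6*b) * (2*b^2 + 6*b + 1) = 2*b^4 + 18*b^3 + 37*b^2 + 6*b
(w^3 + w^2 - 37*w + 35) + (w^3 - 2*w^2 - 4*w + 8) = 2*w^3 - w^2 - 41*w + 43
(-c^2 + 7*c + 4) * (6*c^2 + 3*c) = -6*c^4 + 39*c^3 + 45*c^2 + 12*c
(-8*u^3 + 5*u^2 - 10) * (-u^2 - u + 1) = 8*u^5 + 3*u^4 - 13*u^3 + 15*u^2 + 10*u - 10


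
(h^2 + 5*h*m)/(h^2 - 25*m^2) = h/(h - 5*m)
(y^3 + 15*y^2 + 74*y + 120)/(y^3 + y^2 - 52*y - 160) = (y + 6)/(y - 8)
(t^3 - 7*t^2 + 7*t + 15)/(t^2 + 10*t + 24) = (t^3 - 7*t^2 + 7*t + 15)/(t^2 + 10*t + 24)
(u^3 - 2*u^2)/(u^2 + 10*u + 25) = u^2*(u - 2)/(u^2 + 10*u + 25)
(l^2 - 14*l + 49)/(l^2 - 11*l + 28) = (l - 7)/(l - 4)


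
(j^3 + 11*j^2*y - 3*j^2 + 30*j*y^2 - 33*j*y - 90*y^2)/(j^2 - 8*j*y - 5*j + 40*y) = (j^3 + 11*j^2*y - 3*j^2 + 30*j*y^2 - 33*j*y - 90*y^2)/(j^2 - 8*j*y - 5*j + 40*y)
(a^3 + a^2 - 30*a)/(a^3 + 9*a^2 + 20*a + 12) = a*(a - 5)/(a^2 + 3*a + 2)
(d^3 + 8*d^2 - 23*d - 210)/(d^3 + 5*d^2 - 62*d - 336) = (d - 5)/(d - 8)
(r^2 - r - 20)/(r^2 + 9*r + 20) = (r - 5)/(r + 5)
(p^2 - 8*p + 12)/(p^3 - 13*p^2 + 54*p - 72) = (p - 2)/(p^2 - 7*p + 12)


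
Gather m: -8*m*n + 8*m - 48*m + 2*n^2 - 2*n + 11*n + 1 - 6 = m*(-8*n - 40) + 2*n^2 + 9*n - 5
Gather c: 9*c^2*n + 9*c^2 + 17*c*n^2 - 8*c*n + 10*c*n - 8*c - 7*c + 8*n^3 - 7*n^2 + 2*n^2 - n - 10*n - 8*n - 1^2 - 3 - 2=c^2*(9*n + 9) + c*(17*n^2 + 2*n - 15) + 8*n^3 - 5*n^2 - 19*n - 6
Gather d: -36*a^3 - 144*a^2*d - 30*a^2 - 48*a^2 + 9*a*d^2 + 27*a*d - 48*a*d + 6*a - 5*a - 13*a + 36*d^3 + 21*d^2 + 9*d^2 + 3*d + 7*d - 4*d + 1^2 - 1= -36*a^3 - 78*a^2 - 12*a + 36*d^3 + d^2*(9*a + 30) + d*(-144*a^2 - 21*a + 6)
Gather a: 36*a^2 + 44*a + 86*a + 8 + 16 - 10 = 36*a^2 + 130*a + 14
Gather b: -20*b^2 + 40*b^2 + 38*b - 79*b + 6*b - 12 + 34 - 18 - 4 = 20*b^2 - 35*b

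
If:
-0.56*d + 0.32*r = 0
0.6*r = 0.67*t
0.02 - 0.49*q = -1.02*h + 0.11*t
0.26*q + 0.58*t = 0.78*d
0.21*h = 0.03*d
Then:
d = -0.09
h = -0.01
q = 0.05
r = -0.16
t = -0.14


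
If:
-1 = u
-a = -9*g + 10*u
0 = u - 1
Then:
No Solution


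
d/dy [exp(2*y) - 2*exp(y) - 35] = 2*(exp(y) - 1)*exp(y)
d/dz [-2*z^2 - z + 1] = -4*z - 1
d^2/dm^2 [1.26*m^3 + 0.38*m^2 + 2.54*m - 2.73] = 7.56*m + 0.76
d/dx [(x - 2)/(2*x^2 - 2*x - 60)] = (x^2 - x - (x - 2)*(2*x - 1) - 30)/(2*(-x^2 + x + 30)^2)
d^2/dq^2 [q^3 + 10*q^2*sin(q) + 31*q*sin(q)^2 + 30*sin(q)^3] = -10*q^2*sin(q) + 40*q*cos(q) + 62*q*cos(2*q) + 6*q - 5*sin(q)/2 + 62*sin(2*q) + 135*sin(3*q)/2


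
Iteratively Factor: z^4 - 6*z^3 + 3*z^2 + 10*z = (z - 5)*(z^3 - z^2 - 2*z) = z*(z - 5)*(z^2 - z - 2) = z*(z - 5)*(z + 1)*(z - 2)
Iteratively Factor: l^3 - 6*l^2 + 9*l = (l - 3)*(l^2 - 3*l) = l*(l - 3)*(l - 3)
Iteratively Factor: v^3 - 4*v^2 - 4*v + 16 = (v - 4)*(v^2 - 4) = (v - 4)*(v - 2)*(v + 2)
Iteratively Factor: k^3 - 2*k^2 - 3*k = (k - 3)*(k^2 + k) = k*(k - 3)*(k + 1)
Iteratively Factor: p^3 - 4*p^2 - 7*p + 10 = (p - 1)*(p^2 - 3*p - 10) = (p - 5)*(p - 1)*(p + 2)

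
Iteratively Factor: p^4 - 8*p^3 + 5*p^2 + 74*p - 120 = (p - 2)*(p^3 - 6*p^2 - 7*p + 60) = (p - 2)*(p + 3)*(p^2 - 9*p + 20) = (p - 5)*(p - 2)*(p + 3)*(p - 4)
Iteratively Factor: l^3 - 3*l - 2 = (l - 2)*(l^2 + 2*l + 1) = (l - 2)*(l + 1)*(l + 1)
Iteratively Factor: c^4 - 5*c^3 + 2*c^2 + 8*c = (c - 4)*(c^3 - c^2 - 2*c) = (c - 4)*(c - 2)*(c^2 + c) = c*(c - 4)*(c - 2)*(c + 1)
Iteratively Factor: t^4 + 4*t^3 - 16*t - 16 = (t - 2)*(t^3 + 6*t^2 + 12*t + 8) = (t - 2)*(t + 2)*(t^2 + 4*t + 4) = (t - 2)*(t + 2)^2*(t + 2)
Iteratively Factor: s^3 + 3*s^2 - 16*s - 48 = (s - 4)*(s^2 + 7*s + 12) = (s - 4)*(s + 3)*(s + 4)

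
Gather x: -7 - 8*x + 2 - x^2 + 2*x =-x^2 - 6*x - 5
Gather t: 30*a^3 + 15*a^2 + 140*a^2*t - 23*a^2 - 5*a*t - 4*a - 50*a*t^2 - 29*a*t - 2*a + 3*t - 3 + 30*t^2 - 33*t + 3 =30*a^3 - 8*a^2 - 6*a + t^2*(30 - 50*a) + t*(140*a^2 - 34*a - 30)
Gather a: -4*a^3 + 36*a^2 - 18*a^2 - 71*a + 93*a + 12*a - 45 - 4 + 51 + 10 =-4*a^3 + 18*a^2 + 34*a + 12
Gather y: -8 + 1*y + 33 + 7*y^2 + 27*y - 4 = 7*y^2 + 28*y + 21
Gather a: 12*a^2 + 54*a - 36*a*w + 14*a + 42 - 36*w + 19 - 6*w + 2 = 12*a^2 + a*(68 - 36*w) - 42*w + 63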